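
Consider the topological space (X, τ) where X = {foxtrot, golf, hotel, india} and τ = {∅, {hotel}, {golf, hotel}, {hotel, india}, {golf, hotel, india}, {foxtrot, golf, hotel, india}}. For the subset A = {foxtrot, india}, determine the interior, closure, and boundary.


int(A) = ∅, cl(A) = {foxtrot, india}, ∂A = {foxtrot, india}.

Closed sets in (X, τ) are complements of opens:
  closed(X, τ) = {∅, {foxtrot}, {foxtrot, golf}, {foxtrot, india}, {foxtrot, golf, india}, {foxtrot, golf, hotel, india}}.
int(A) = ⋃ {U ∈ τ : U ⊆ A}. Opens contained in A: ∅.
Taking the union of these: int(A) = ∅.
cl(A) = ⋂ {C closed : A ⊆ C}. Closed sets containing A: {foxtrot, india}, {foxtrot, golf, india}, {foxtrot, golf, hotel, india}.
Intersecting these: cl(A) = {foxtrot, india}.
∂A = cl(A) ∖ int(A) = {foxtrot, india} ∖ ∅ = {foxtrot, india}.


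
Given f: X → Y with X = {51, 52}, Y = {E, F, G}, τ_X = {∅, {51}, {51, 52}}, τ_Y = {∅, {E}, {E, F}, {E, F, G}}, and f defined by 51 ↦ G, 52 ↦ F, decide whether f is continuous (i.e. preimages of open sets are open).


f is NOT continuous.

Compute f^{-1}(U) for each U ∈ τ_Y:
  U = ∅: f^{-1}(U) = ∅ ∈ τ_X ✓.
  U = {E}: f^{-1}(U) = ∅ ∈ τ_X ✓.
  U = {E, F}: f^{-1}(U) = {52} ∉ τ_X ✗.
  U = {E, F, G}: f^{-1}(U) = {51, 52} ∈ τ_X ✓.
Found U = {E, F} with f^{-1}(U) = {52} not in τ_X. Therefore f is NOT continuous.


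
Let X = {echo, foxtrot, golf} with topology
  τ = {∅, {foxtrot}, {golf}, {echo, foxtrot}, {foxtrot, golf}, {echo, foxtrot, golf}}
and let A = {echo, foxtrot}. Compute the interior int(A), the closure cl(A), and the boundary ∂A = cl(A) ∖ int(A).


int(A) = {echo, foxtrot}, cl(A) = {echo, foxtrot}, ∂A = ∅.

Closed sets in (X, τ) are complements of opens:
  closed(X, τ) = {∅, {echo}, {golf}, {echo, foxtrot}, {echo, golf}, {echo, foxtrot, golf}}.
int(A) = ⋃ {U ∈ τ : U ⊆ A}. Opens contained in A: ∅, {foxtrot}, {echo, foxtrot}.
Taking the union of these: int(A) = {echo, foxtrot}.
cl(A) = ⋂ {C closed : A ⊆ C}. Closed sets containing A: {echo, foxtrot}, {echo, foxtrot, golf}.
Intersecting these: cl(A) = {echo, foxtrot}.
∂A = cl(A) ∖ int(A) = {echo, foxtrot} ∖ {echo, foxtrot} = ∅.


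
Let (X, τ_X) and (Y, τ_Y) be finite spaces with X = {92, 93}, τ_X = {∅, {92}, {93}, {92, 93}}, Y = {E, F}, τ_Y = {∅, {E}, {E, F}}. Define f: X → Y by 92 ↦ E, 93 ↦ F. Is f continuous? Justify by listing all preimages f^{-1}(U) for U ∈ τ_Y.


f IS continuous.

Compute f^{-1}(U) for each U ∈ τ_Y:
  U = ∅: f^{-1}(U) = ∅ ∈ τ_X ✓.
  U = {E}: f^{-1}(U) = {92} ∈ τ_X ✓.
  U = {E, F}: f^{-1}(U) = {92, 93} ∈ τ_X ✓.
Every preimage lies in τ_X, so f IS continuous.


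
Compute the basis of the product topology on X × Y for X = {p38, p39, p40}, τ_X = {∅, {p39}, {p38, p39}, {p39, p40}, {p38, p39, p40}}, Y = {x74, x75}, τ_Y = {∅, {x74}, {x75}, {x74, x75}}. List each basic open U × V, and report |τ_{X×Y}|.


Basis B = {∅ × ∅, {p39} × {x74}, {p39} × {x75}, {p38, p39} × {x74}, {p38, p39} × {x75}, {p39} × {x74, x75}, {p39, p40} × {x74}, {p39, p40} × {x75}, {p38, p39, p40} × {x74}, {p38, p39, p40} × {x75}, {p38, p39} × {x74, x75}, {p39, p40} × {x74, x75}, {p38, p39, p40} × {x74, x75}}; |τ_{X×Y}| = 25.

Enumerate products U × V with U ∈ τ_X, V ∈ τ_Y (deduplicated):
  ∅ × ∅ = {} (∅)
  {p39} × {x74} = {(p39,x74)}
  {p39} × {x75} = {(p39,x75)}
  {p38, p39} × {x74} = {(p38,x74), (p39,x74)}
  {p38, p39} × {x75} = {(p38,x75), (p39,x75)}
  {p39} × {x74, x75} = {(p39,x74), (p39,x75)}
  {p39, p40} × {x74} = {(p39,x74), (p40,x74)}
  {p39, p40} × {x75} = {(p39,x75), (p40,x75)}
  {p38, p39, p40} × {x74} = {(p38,x74), (p39,x74), (p40,x74)}
  {p38, p39, p40} × {x75} = {(p38,x75), (p39,x75), (p40,x75)}
  {p38, p39} × {x74, x75} = {(p38,x74), (p38,x75), (p39,x74), (p39,x75)}
  {p39, p40} × {x74, x75} = {(p39,x74), (p39,x75), (p40,x74), (p40,x75)}
  {p38, p39, p40} × {x74, x75} = {(p38,x74), (p38,x75), (p39,x74), (p39,x75), (p40,x74), (p40,x75)}
These 13 distinct sets form the basis B.
Close under arbitrary unions to get τ_{X×Y}; counting gives |τ_{X×Y}| = 25.


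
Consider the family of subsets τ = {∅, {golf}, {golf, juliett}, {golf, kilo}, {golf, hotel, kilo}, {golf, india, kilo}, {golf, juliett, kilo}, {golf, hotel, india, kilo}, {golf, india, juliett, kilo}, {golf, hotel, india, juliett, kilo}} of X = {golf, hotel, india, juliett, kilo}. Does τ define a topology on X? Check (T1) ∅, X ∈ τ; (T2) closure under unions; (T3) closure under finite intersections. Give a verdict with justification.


τ is NOT a topology on X.

Axiom (T1): ∅ ∈ τ? Yes; X ∈ τ? Yes.
Axiom (T2/T3): check pairwise unions and intersections of members of τ.
Counterexample for (T2): {golf, juliett} ∪ {golf, hotel, kilo} = {golf, hotel, juliett, kilo} ∉ τ. Therefore τ is NOT a topology.


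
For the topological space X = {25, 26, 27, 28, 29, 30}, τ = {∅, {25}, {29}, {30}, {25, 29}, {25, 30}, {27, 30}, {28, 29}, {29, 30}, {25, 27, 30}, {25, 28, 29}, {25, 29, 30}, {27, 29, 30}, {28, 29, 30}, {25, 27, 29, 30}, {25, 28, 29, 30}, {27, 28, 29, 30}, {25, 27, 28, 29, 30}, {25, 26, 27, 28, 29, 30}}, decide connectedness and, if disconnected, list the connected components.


(X, τ) is connected.

Find clopen sets (U ∈ τ with X ∖ U ∈ τ):
  U = ∅, X ∖ U = {25, 26, 27, 28, 29, 30} — both open, so U is clopen.
  U = {25, 26, 27, 28, 29, 30}, X ∖ U = ∅ — both open, so U is clopen.
Only trivial clopens (∅ and X) exist, so (X, τ) is connected.
Compute connected components by grouping points that agree on all clopens:
  component: {25, 26, 27, 28, 29, 30}


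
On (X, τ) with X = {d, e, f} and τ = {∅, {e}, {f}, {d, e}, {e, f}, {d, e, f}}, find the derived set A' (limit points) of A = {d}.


A' = ∅

For each x ∈ X, list the open sets U ∈ τ with x ∈ U, then check whether U ∩ (A ∖ {x}) ≠ ∅ for every such U.
  x = d: open {d, e} ∋ x has {d, e} ∩ (A ∖ {d}) = ∅, so x is NOT a limit point.
  x = e: open {e} ∋ x has {e} ∩ (A ∖ {e}) = ∅, so x is NOT a limit point.
  x = f: open {f} ∋ x has {f} ∩ (A ∖ {f}) = ∅, so x is NOT a limit point.
Collecting: A' = ∅.


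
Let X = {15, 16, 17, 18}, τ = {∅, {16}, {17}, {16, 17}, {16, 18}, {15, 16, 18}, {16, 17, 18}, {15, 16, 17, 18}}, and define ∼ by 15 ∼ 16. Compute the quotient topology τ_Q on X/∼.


X/∼ = {[15=16], [17], [18]}; |τ_Q| = 4.

Equivalence classes: [15=16], [17], [18].
Quotient map π: X → X/∼ sends 15 ↦ [15=16], 16 ↦ [15=16], 17 ↦ [17], 18 ↦ [18].
For each subset V ⊆ X/∼, compute π^{-1}(V) ⊆ X and check whether π^{-1}(V) ∈ τ. V is open in τ_Q iff π^{-1}(V) ∈ τ.
  V = {}: π^{-1}(V) = ∅ ∈ τ ✓.
  V = {[15=16]}: π^{-1}(V) = {15, 16} ∉ τ ✗.
  V = {[17]}: π^{-1}(V) = {17} ∈ τ ✓.
  V = {[15=16], [17]}: π^{-1}(V) = {15, 16, 17} ∉ τ ✗.
  V = {[18]}: π^{-1}(V) = {18} ∉ τ ✗.
  V = {[15=16], [18]}: π^{-1}(V) = {15, 16, 18} ∈ τ ✓.
  V = {[17], [18]}: π^{-1}(V) = {17, 18} ∉ τ ✗.
  V = {[15=16], [17], [18]}: π^{-1}(V) = {15, 16, 17, 18} ∈ τ ✓.
Open sets in the quotient: τ_Q = {{}, {[17]}, {[15=16], [18]}, {[15=16], [17], [18]}} (4 elements).


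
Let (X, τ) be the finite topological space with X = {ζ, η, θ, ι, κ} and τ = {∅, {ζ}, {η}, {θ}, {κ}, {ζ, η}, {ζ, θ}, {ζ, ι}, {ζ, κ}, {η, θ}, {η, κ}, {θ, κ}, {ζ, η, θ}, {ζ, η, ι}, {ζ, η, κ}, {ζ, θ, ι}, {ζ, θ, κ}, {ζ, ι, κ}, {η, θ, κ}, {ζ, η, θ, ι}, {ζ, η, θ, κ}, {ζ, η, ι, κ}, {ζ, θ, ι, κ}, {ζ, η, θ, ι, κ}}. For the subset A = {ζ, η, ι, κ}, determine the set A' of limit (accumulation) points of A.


A' = {ι}

For each x ∈ X, list the open sets U ∈ τ with x ∈ U, then check whether U ∩ (A ∖ {x}) ≠ ∅ for every such U.
  x = ζ: open {ζ} ∋ x has {ζ} ∩ (A ∖ {ζ}) = ∅, so x is NOT a limit point.
  x = η: open {η} ∋ x has {η} ∩ (A ∖ {η}) = ∅, so x is NOT a limit point.
  x = θ: open {θ} ∋ x has {θ} ∩ (A ∖ {θ}) = ∅, so x is NOT a limit point.
  x = ι: opens ∋ x are {ζ, ι}, {ζ, η, ι}, {ζ, θ, ι}, {ζ, ι, κ}, {ζ, η, θ, ι}, {ζ, η, ι, κ}, {ζ, θ, ι, κ}, {ζ, η, θ, ι, κ}; each meets A ∖ {ι}, so x IS a limit point.
  x = κ: open {κ} ∋ x has {κ} ∩ (A ∖ {κ}) = ∅, so x is NOT a limit point.
Collecting: A' = {ι}.


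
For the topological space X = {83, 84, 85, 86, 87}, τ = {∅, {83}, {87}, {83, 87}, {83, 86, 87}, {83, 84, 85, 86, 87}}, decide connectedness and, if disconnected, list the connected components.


(X, τ) is connected.

Find clopen sets (U ∈ τ with X ∖ U ∈ τ):
  U = ∅, X ∖ U = {83, 84, 85, 86, 87} — both open, so U is clopen.
  U = {83, 84, 85, 86, 87}, X ∖ U = ∅ — both open, so U is clopen.
Only trivial clopens (∅ and X) exist, so (X, τ) is connected.
Compute connected components by grouping points that agree on all clopens:
  component: {83, 84, 85, 86, 87}


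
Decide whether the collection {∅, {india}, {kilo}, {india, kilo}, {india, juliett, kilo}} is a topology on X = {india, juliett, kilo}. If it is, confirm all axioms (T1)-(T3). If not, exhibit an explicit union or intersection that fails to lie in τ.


τ IS a topology on X.

Axiom (T1): ∅ ∈ τ? Yes; X ∈ τ? Yes.
Axiom (T2/T3): check pairwise unions and intersections of members of τ.
All pairwise intersections and unions checked — each lies in τ. Therefore τ satisfies (T1), (T2), (T3): it IS a topology on X.


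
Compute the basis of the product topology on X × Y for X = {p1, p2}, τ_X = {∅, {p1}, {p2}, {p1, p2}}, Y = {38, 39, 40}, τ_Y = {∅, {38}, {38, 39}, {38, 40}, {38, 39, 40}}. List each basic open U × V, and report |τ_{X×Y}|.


Basis B = {∅ × ∅, {p1} × {38}, {p2} × {38}, {p1} × {38, 39}, {p1} × {38, 40}, {p1, p2} × {38}, {p2} × {38, 39}, {p2} × {38, 40}, {p1} × {38, 39, 40}, {p2} × {38, 39, 40}, {p1, p2} × {38, 39}, {p1, p2} × {38, 40}, {p1, p2} × {38, 39, 40}}; |τ_{X×Y}| = 25.

Enumerate products U × V with U ∈ τ_X, V ∈ τ_Y (deduplicated):
  ∅ × ∅ = {} (∅)
  {p1} × {38} = {(p1,38)}
  {p2} × {38} = {(p2,38)}
  {p1} × {38, 39} = {(p1,38), (p1,39)}
  {p1} × {38, 40} = {(p1,38), (p1,40)}
  {p1, p2} × {38} = {(p1,38), (p2,38)}
  {p2} × {38, 39} = {(p2,38), (p2,39)}
  {p2} × {38, 40} = {(p2,38), (p2,40)}
  {p1} × {38, 39, 40} = {(p1,38), (p1,39), (p1,40)}
  {p2} × {38, 39, 40} = {(p2,38), (p2,39), (p2,40)}
  {p1, p2} × {38, 39} = {(p1,38), (p1,39), (p2,38), (p2,39)}
  {p1, p2} × {38, 40} = {(p1,38), (p1,40), (p2,38), (p2,40)}
  {p1, p2} × {38, 39, 40} = {(p1,38), (p1,39), (p1,40), (p2,38), (p2,39), (p2,40)}
These 13 distinct sets form the basis B.
Close under arbitrary unions to get τ_{X×Y}; counting gives |τ_{X×Y}| = 25.


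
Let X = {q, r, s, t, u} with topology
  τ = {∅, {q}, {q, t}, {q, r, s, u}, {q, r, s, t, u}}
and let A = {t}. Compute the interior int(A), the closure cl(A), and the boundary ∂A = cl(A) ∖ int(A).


int(A) = ∅, cl(A) = {t}, ∂A = {t}.

Closed sets in (X, τ) are complements of opens:
  closed(X, τ) = {∅, {t}, {r, s, u}, {r, s, t, u}, {q, r, s, t, u}}.
int(A) = ⋃ {U ∈ τ : U ⊆ A}. Opens contained in A: ∅.
Taking the union of these: int(A) = ∅.
cl(A) = ⋂ {C closed : A ⊆ C}. Closed sets containing A: {t}, {r, s, t, u}, {q, r, s, t, u}.
Intersecting these: cl(A) = {t}.
∂A = cl(A) ∖ int(A) = {t} ∖ ∅ = {t}.


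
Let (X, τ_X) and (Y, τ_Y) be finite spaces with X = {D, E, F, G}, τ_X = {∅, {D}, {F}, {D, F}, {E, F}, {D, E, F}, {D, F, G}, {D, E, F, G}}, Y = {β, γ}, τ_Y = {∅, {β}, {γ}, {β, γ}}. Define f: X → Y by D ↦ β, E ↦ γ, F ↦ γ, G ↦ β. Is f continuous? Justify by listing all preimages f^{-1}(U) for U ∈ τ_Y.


f is NOT continuous.

Compute f^{-1}(U) for each U ∈ τ_Y:
  U = ∅: f^{-1}(U) = ∅ ∈ τ_X ✓.
  U = {β}: f^{-1}(U) = {D, G} ∉ τ_X ✗.
  U = {γ}: f^{-1}(U) = {E, F} ∈ τ_X ✓.
  U = {β, γ}: f^{-1}(U) = {D, E, F, G} ∈ τ_X ✓.
Found U = {β} with f^{-1}(U) = {D, G} not in τ_X. Therefore f is NOT continuous.


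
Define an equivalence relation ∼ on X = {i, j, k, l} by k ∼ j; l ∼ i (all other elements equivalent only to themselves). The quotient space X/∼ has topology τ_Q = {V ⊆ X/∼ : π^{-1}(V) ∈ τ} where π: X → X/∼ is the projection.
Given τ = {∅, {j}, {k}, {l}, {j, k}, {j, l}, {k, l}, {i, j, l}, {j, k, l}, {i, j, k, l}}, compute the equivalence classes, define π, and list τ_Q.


X/∼ = {[i=l], [j=k]}; |τ_Q| = 3.

Equivalence classes: [i=l], [j=k].
Quotient map π: X → X/∼ sends i ↦ [i=l], j ↦ [j=k], k ↦ [j=k], l ↦ [i=l].
For each subset V ⊆ X/∼, compute π^{-1}(V) ⊆ X and check whether π^{-1}(V) ∈ τ. V is open in τ_Q iff π^{-1}(V) ∈ τ.
  V = {}: π^{-1}(V) = ∅ ∈ τ ✓.
  V = {[i=l]}: π^{-1}(V) = {i, l} ∉ τ ✗.
  V = {[j=k]}: π^{-1}(V) = {j, k} ∈ τ ✓.
  V = {[i=l], [j=k]}: π^{-1}(V) = {i, j, k, l} ∈ τ ✓.
Open sets in the quotient: τ_Q = {{}, {[j=k]}, {[i=l], [j=k]}} (3 elements).


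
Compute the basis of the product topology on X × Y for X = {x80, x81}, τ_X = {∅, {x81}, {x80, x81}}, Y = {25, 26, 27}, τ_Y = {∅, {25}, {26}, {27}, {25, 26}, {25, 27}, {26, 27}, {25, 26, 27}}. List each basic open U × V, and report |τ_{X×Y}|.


Basis B = {∅ × ∅, {x81} × {25}, {x81} × {26}, {x81} × {27}, {x80, x81} × {25}, {x80, x81} × {26}, {x80, x81} × {27}, {x81} × {25, 26}, {x81} × {25, 27}, {x81} × {26, 27}, {x81} × {25, 26, 27}, {x80, x81} × {25, 26}, {x80, x81} × {25, 27}, {x80, x81} × {26, 27}, {x80, x81} × {25, 26, 27}}; |τ_{X×Y}| = 27.

Enumerate products U × V with U ∈ τ_X, V ∈ τ_Y (deduplicated):
  ∅ × ∅ = {} (∅)
  {x81} × {25} = {(x81,25)}
  {x81} × {26} = {(x81,26)}
  {x81} × {27} = {(x81,27)}
  {x80, x81} × {25} = {(x80,25), (x81,25)}
  {x80, x81} × {26} = {(x80,26), (x81,26)}
  {x80, x81} × {27} = {(x80,27), (x81,27)}
  {x81} × {25, 26} = {(x81,25), (x81,26)}
  {x81} × {25, 27} = {(x81,25), (x81,27)}
  {x81} × {26, 27} = {(x81,26), (x81,27)}
  {x81} × {25, 26, 27} = {(x81,25), (x81,26), (x81,27)}
  {x80, x81} × {25, 26} = {(x80,25), (x80,26), (x81,25), (x81,26)}
  {x80, x81} × {25, 27} = {(x80,25), (x80,27), (x81,25), (x81,27)}
  {x80, x81} × {26, 27} = {(x80,26), (x80,27), (x81,26), (x81,27)}
  {x80, x81} × {25, 26, 27} = {(x80,25), (x80,26), (x80,27), (x81,25), (x81,26), (x81,27)}
These 15 distinct sets form the basis B.
Close under arbitrary unions to get τ_{X×Y}; counting gives |τ_{X×Y}| = 27.


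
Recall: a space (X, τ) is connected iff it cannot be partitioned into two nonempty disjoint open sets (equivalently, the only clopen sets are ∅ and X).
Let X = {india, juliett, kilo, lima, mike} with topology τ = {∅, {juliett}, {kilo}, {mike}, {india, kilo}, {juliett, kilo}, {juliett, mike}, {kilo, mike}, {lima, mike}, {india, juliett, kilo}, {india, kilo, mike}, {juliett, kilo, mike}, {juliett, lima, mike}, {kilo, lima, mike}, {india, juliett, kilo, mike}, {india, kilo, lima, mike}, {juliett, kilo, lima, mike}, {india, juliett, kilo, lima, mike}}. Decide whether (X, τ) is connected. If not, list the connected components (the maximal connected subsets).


(X, τ) is disconnected; components = [{juliett}, {india, kilo}, {lima, mike}].

Find clopen sets (U ∈ τ with X ∖ U ∈ τ):
  U = ∅, X ∖ U = {india, juliett, kilo, lima, mike} — both open, so U is clopen.
  U = {juliett}, X ∖ U = {india, kilo, lima, mike} — both open, so U is clopen.
  U = {india, kilo}, X ∖ U = {juliett, lima, mike} — both open, so U is clopen.
  U = {lima, mike}, X ∖ U = {india, juliett, kilo} — both open, so U is clopen.
  U = {india, juliett, kilo}, X ∖ U = {lima, mike} — both open, so U is clopen.
  U = {juliett, lima, mike}, X ∖ U = {india, kilo} — both open, so U is clopen.
  U = {india, kilo, lima, mike}, X ∖ U = {juliett} — both open, so U is clopen.
  U = {india, juliett, kilo, lima, mike}, X ∖ U = ∅ — both open, so U is clopen.
Nontrivial clopen(s) exist: e.g. {lima, mike}. So (X, τ) is disconnected.
Compute connected components by grouping points that agree on all clopens:
  component: {juliett}
  component: {india, kilo}
  component: {lima, mike}


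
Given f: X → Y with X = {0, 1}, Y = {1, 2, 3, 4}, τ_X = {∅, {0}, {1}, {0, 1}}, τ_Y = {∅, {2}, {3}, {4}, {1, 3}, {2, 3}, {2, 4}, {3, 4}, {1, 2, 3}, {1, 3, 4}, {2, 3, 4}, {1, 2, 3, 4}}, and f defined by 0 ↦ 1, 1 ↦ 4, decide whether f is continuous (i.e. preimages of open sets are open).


f IS continuous.

Compute f^{-1}(U) for each U ∈ τ_Y:
  U = ∅: f^{-1}(U) = ∅ ∈ τ_X ✓.
  U = {2}: f^{-1}(U) = ∅ ∈ τ_X ✓.
  U = {3}: f^{-1}(U) = ∅ ∈ τ_X ✓.
  U = {4}: f^{-1}(U) = {1} ∈ τ_X ✓.
  U = {1, 3}: f^{-1}(U) = {0} ∈ τ_X ✓.
  U = {2, 3}: f^{-1}(U) = ∅ ∈ τ_X ✓.
  U = {2, 4}: f^{-1}(U) = {1} ∈ τ_X ✓.
  U = {3, 4}: f^{-1}(U) = {1} ∈ τ_X ✓.
  U = {1, 2, 3}: f^{-1}(U) = {0} ∈ τ_X ✓.
  U = {1, 3, 4}: f^{-1}(U) = {0, 1} ∈ τ_X ✓.
  U = {2, 3, 4}: f^{-1}(U) = {1} ∈ τ_X ✓.
  U = {1, 2, 3, 4}: f^{-1}(U) = {0, 1} ∈ τ_X ✓.
Every preimage lies in τ_X, so f IS continuous.


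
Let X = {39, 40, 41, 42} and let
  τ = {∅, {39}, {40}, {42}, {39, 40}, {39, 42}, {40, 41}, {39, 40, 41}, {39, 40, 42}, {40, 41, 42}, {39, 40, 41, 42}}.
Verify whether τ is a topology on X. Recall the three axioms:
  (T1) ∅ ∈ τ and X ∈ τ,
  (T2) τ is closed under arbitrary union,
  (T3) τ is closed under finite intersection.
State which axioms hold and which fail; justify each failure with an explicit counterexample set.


τ is NOT a topology on X.

Axiom (T1): ∅ ∈ τ? Yes; X ∈ τ? Yes.
Axiom (T2/T3): check pairwise unions and intersections of members of τ.
Counterexample for (T2): {40} ∪ {42} = {40, 42} ∉ τ. Therefore τ is NOT a topology.


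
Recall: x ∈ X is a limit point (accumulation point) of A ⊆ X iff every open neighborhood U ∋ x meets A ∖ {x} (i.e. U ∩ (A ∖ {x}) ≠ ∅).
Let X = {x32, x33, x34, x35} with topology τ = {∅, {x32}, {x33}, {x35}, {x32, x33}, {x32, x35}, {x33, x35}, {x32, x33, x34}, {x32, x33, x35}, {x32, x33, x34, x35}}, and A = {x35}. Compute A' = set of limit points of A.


A' = ∅

For each x ∈ X, list the open sets U ∈ τ with x ∈ U, then check whether U ∩ (A ∖ {x}) ≠ ∅ for every such U.
  x = x32: open {x32} ∋ x has {x32} ∩ (A ∖ {x32}) = ∅, so x is NOT a limit point.
  x = x33: open {x33} ∋ x has {x33} ∩ (A ∖ {x33}) = ∅, so x is NOT a limit point.
  x = x34: open {x32, x33, x34} ∋ x has {x32, x33, x34} ∩ (A ∖ {x34}) = ∅, so x is NOT a limit point.
  x = x35: open {x35} ∋ x has {x35} ∩ (A ∖ {x35}) = ∅, so x is NOT a limit point.
Collecting: A' = ∅.


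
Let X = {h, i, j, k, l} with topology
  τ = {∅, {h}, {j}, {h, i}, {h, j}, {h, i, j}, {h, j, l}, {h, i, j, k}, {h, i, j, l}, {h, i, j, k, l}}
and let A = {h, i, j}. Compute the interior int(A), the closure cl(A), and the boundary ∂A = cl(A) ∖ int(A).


int(A) = {h, i, j}, cl(A) = {h, i, j, k, l}, ∂A = {k, l}.

Closed sets in (X, τ) are complements of opens:
  closed(X, τ) = {∅, {k}, {l}, {i, k}, {k, l}, {i, k, l}, {j, k, l}, {h, i, k, l}, {i, j, k, l}, {h, i, j, k, l}}.
int(A) = ⋃ {U ∈ τ : U ⊆ A}. Opens contained in A: ∅, {h}, {j}, {h, i}, {h, j}, {h, i, j}.
Taking the union of these: int(A) = {h, i, j}.
cl(A) = ⋂ {C closed : A ⊆ C}. Closed sets containing A: {h, i, j, k, l}.
Intersecting these: cl(A) = {h, i, j, k, l}.
∂A = cl(A) ∖ int(A) = {h, i, j, k, l} ∖ {h, i, j} = {k, l}.


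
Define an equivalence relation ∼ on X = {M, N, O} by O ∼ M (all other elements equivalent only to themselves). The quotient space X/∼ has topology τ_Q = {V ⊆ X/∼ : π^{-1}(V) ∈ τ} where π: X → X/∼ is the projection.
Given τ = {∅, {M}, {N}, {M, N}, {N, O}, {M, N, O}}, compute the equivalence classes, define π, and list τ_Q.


X/∼ = {[M=O], [N]}; |τ_Q| = 3.

Equivalence classes: [M=O], [N].
Quotient map π: X → X/∼ sends M ↦ [M=O], N ↦ [N], O ↦ [M=O].
For each subset V ⊆ X/∼, compute π^{-1}(V) ⊆ X and check whether π^{-1}(V) ∈ τ. V is open in τ_Q iff π^{-1}(V) ∈ τ.
  V = {}: π^{-1}(V) = ∅ ∈ τ ✓.
  V = {[M=O]}: π^{-1}(V) = {M, O} ∉ τ ✗.
  V = {[N]}: π^{-1}(V) = {N} ∈ τ ✓.
  V = {[M=O], [N]}: π^{-1}(V) = {M, N, O} ∈ τ ✓.
Open sets in the quotient: τ_Q = {{}, {[N]}, {[M=O], [N]}} (3 elements).


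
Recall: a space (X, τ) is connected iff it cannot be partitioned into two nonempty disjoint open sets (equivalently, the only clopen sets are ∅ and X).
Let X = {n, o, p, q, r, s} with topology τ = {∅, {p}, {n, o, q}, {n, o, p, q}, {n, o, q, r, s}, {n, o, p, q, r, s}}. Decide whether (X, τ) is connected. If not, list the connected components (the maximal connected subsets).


(X, τ) is disconnected; components = [{p}, {n, o, q, r, s}].

Find clopen sets (U ∈ τ with X ∖ U ∈ τ):
  U = ∅, X ∖ U = {n, o, p, q, r, s} — both open, so U is clopen.
  U = {p}, X ∖ U = {n, o, q, r, s} — both open, so U is clopen.
  U = {n, o, q, r, s}, X ∖ U = {p} — both open, so U is clopen.
  U = {n, o, p, q, r, s}, X ∖ U = ∅ — both open, so U is clopen.
Nontrivial clopen(s) exist: e.g. {p}. So (X, τ) is disconnected.
Compute connected components by grouping points that agree on all clopens:
  component: {p}
  component: {n, o, q, r, s}


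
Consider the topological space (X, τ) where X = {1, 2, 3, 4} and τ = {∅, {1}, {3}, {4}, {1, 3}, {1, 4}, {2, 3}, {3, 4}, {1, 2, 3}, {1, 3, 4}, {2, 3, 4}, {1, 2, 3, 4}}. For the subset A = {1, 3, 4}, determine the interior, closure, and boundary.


int(A) = {1, 3, 4}, cl(A) = {1, 2, 3, 4}, ∂A = {2}.

Closed sets in (X, τ) are complements of opens:
  closed(X, τ) = {∅, {1}, {2}, {4}, {1, 2}, {1, 4}, {2, 3}, {2, 4}, {1, 2, 3}, {1, 2, 4}, {2, 3, 4}, {1, 2, 3, 4}}.
int(A) = ⋃ {U ∈ τ : U ⊆ A}. Opens contained in A: ∅, {1}, {3}, {4}, {1, 3}, {1, 4}, {3, 4}, {1, 3, 4}.
Taking the union of these: int(A) = {1, 3, 4}.
cl(A) = ⋂ {C closed : A ⊆ C}. Closed sets containing A: {1, 2, 3, 4}.
Intersecting these: cl(A) = {1, 2, 3, 4}.
∂A = cl(A) ∖ int(A) = {1, 2, 3, 4} ∖ {1, 3, 4} = {2}.


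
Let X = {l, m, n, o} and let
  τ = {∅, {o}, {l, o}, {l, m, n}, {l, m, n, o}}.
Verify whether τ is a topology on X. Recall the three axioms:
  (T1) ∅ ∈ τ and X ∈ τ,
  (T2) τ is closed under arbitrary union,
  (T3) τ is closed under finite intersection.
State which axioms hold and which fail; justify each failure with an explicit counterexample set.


τ is NOT a topology on X.

Axiom (T1): ∅ ∈ τ? Yes; X ∈ τ? Yes.
Axiom (T2/T3): check pairwise unions and intersections of members of τ.
Counterexample for (T3): {l, o} ∩ {l, m, n} = {l} ∉ τ. Therefore τ is NOT a topology.


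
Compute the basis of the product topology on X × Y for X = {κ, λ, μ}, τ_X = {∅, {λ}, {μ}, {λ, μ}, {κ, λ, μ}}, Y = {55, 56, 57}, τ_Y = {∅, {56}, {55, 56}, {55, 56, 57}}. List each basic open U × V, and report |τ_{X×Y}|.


Basis B = {∅ × ∅, {λ} × {56}, {μ} × {56}, {λ} × {55, 56}, {λ, μ} × {56}, {μ} × {55, 56}, {κ, λ, μ} × {56}, {λ} × {55, 56, 57}, {μ} × {55, 56, 57}, {λ, μ} × {55, 56}, {κ, λ, μ} × {55, 56}, {λ, μ} × {55, 56, 57}, {κ, λ, μ} × {55, 56, 57}}; |τ_{X×Y}| = 30.

Enumerate products U × V with U ∈ τ_X, V ∈ τ_Y (deduplicated):
  ∅ × ∅ = {} (∅)
  {λ} × {56} = {(λ,56)}
  {μ} × {56} = {(μ,56)}
  {λ} × {55, 56} = {(λ,55), (λ,56)}
  {λ, μ} × {56} = {(λ,56), (μ,56)}
  {μ} × {55, 56} = {(μ,55), (μ,56)}
  {κ, λ, μ} × {56} = {(κ,56), (λ,56), (μ,56)}
  {λ} × {55, 56, 57} = {(λ,55), (λ,56), (λ,57)}
  {μ} × {55, 56, 57} = {(μ,55), (μ,56), (μ,57)}
  {λ, μ} × {55, 56} = {(λ,55), (λ,56), (μ,55), (μ,56)}
  {κ, λ, μ} × {55, 56} = {(κ,55), (κ,56), (λ,55), (λ,56), (μ,55), (μ,56)}
  {λ, μ} × {55, 56, 57} = {(λ,55), (λ,56), (λ,57), (μ,55), (μ,56), (μ,57)}
  {κ, λ, μ} × {55, 56, 57} = {(κ,55), (κ,56), (κ,57), (λ,55), (λ,56), (λ,57), (μ,55), (μ,56), (μ,57)}
These 13 distinct sets form the basis B.
Close under arbitrary unions to get τ_{X×Y}; counting gives |τ_{X×Y}| = 30.


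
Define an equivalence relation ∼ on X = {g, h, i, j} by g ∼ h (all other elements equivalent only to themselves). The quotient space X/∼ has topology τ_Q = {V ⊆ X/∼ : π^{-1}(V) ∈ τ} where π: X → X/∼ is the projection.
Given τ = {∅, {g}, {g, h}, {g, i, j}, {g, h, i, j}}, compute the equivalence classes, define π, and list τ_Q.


X/∼ = {[g=h], [i], [j]}; |τ_Q| = 3.

Equivalence classes: [g=h], [i], [j].
Quotient map π: X → X/∼ sends g ↦ [g=h], h ↦ [g=h], i ↦ [i], j ↦ [j].
For each subset V ⊆ X/∼, compute π^{-1}(V) ⊆ X and check whether π^{-1}(V) ∈ τ. V is open in τ_Q iff π^{-1}(V) ∈ τ.
  V = {}: π^{-1}(V) = ∅ ∈ τ ✓.
  V = {[g=h]}: π^{-1}(V) = {g, h} ∈ τ ✓.
  V = {[i]}: π^{-1}(V) = {i} ∉ τ ✗.
  V = {[g=h], [i]}: π^{-1}(V) = {g, h, i} ∉ τ ✗.
  V = {[j]}: π^{-1}(V) = {j} ∉ τ ✗.
  V = {[g=h], [j]}: π^{-1}(V) = {g, h, j} ∉ τ ✗.
  V = {[i], [j]}: π^{-1}(V) = {i, j} ∉ τ ✗.
  V = {[g=h], [i], [j]}: π^{-1}(V) = {g, h, i, j} ∈ τ ✓.
Open sets in the quotient: τ_Q = {{}, {[g=h]}, {[g=h], [i], [j]}} (3 elements).


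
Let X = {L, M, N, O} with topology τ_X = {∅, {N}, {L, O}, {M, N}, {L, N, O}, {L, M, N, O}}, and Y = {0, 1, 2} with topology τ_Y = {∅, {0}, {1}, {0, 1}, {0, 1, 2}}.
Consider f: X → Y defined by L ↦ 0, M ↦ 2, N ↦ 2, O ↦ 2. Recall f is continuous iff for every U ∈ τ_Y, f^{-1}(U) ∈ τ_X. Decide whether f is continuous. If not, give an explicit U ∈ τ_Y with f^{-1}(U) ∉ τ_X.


f is NOT continuous.

Compute f^{-1}(U) for each U ∈ τ_Y:
  U = ∅: f^{-1}(U) = ∅ ∈ τ_X ✓.
  U = {0}: f^{-1}(U) = {L} ∉ τ_X ✗.
  U = {1}: f^{-1}(U) = ∅ ∈ τ_X ✓.
  U = {0, 1}: f^{-1}(U) = {L} ∉ τ_X ✗.
  U = {0, 1, 2}: f^{-1}(U) = {L, M, N, O} ∈ τ_X ✓.
Found U = {0} with f^{-1}(U) = {L} not in τ_X. Therefore f is NOT continuous.


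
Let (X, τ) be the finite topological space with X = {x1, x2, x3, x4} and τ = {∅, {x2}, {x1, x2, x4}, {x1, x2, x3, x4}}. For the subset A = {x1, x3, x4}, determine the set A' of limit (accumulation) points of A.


A' = {x1, x3, x4}

For each x ∈ X, list the open sets U ∈ τ with x ∈ U, then check whether U ∩ (A ∖ {x}) ≠ ∅ for every such U.
  x = x1: opens ∋ x are {x1, x2, x4}, {x1, x2, x3, x4}; each meets A ∖ {x1}, so x IS a limit point.
  x = x2: open {x2} ∋ x has {x2} ∩ (A ∖ {x2}) = ∅, so x is NOT a limit point.
  x = x3: opens ∋ x are {x1, x2, x3, x4}; each meets A ∖ {x3}, so x IS a limit point.
  x = x4: opens ∋ x are {x1, x2, x4}, {x1, x2, x3, x4}; each meets A ∖ {x4}, so x IS a limit point.
Collecting: A' = {x1, x3, x4}.


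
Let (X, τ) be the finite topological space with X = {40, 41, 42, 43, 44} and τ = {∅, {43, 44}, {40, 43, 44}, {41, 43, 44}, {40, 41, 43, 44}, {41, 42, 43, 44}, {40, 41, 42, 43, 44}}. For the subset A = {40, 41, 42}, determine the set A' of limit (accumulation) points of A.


A' = {42}

For each x ∈ X, list the open sets U ∈ τ with x ∈ U, then check whether U ∩ (A ∖ {x}) ≠ ∅ for every such U.
  x = 40: open {40, 43, 44} ∋ x has {40, 43, 44} ∩ (A ∖ {40}) = ∅, so x is NOT a limit point.
  x = 41: open {41, 43, 44} ∋ x has {41, 43, 44} ∩ (A ∖ {41}) = ∅, so x is NOT a limit point.
  x = 42: opens ∋ x are {41, 42, 43, 44}, {40, 41, 42, 43, 44}; each meets A ∖ {42}, so x IS a limit point.
  x = 43: open {43, 44} ∋ x has {43, 44} ∩ (A ∖ {43}) = ∅, so x is NOT a limit point.
  x = 44: open {43, 44} ∋ x has {43, 44} ∩ (A ∖ {44}) = ∅, so x is NOT a limit point.
Collecting: A' = {42}.


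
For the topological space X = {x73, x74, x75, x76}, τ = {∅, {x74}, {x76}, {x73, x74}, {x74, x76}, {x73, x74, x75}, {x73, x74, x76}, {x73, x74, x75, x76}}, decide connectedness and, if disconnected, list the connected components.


(X, τ) is disconnected; components = [{x76}, {x73, x74, x75}].

Find clopen sets (U ∈ τ with X ∖ U ∈ τ):
  U = ∅, X ∖ U = {x73, x74, x75, x76} — both open, so U is clopen.
  U = {x76}, X ∖ U = {x73, x74, x75} — both open, so U is clopen.
  U = {x73, x74, x75}, X ∖ U = {x76} — both open, so U is clopen.
  U = {x73, x74, x75, x76}, X ∖ U = ∅ — both open, so U is clopen.
Nontrivial clopen(s) exist: e.g. {x73, x74, x75}. So (X, τ) is disconnected.
Compute connected components by grouping points that agree on all clopens:
  component: {x76}
  component: {x73, x74, x75}


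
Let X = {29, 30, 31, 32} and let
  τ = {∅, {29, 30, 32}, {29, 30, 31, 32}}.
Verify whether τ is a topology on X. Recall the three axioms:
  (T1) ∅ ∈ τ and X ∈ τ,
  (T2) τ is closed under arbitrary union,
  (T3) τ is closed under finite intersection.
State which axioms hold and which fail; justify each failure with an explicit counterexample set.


τ IS a topology on X.

Axiom (T1): ∅ ∈ τ? Yes; X ∈ τ? Yes.
Axiom (T2/T3): check pairwise unions and intersections of members of τ.
All pairwise intersections and unions checked — each lies in τ. Therefore τ satisfies (T1), (T2), (T3): it IS a topology on X.


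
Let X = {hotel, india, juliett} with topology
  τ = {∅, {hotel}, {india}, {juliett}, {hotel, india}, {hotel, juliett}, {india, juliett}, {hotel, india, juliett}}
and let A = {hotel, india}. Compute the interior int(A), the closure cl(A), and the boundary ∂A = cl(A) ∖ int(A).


int(A) = {hotel, india}, cl(A) = {hotel, india}, ∂A = ∅.

Closed sets in (X, τ) are complements of opens:
  closed(X, τ) = {∅, {hotel}, {india}, {juliett}, {hotel, india}, {hotel, juliett}, {india, juliett}, {hotel, india, juliett}}.
int(A) = ⋃ {U ∈ τ : U ⊆ A}. Opens contained in A: ∅, {hotel}, {india}, {hotel, india}.
Taking the union of these: int(A) = {hotel, india}.
cl(A) = ⋂ {C closed : A ⊆ C}. Closed sets containing A: {hotel, india}, {hotel, india, juliett}.
Intersecting these: cl(A) = {hotel, india}.
∂A = cl(A) ∖ int(A) = {hotel, india} ∖ {hotel, india} = ∅.


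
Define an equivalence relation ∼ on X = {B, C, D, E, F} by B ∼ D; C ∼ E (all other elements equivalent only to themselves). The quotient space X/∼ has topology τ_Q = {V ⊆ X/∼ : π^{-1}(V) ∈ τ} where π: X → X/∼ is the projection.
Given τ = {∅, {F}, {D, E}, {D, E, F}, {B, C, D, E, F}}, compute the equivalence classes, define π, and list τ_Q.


X/∼ = {[B=D], [C=E], [F]}; |τ_Q| = 3.

Equivalence classes: [B=D], [C=E], [F].
Quotient map π: X → X/∼ sends B ↦ [B=D], C ↦ [C=E], D ↦ [B=D], E ↦ [C=E], F ↦ [F].
For each subset V ⊆ X/∼, compute π^{-1}(V) ⊆ X and check whether π^{-1}(V) ∈ τ. V is open in τ_Q iff π^{-1}(V) ∈ τ.
  V = {}: π^{-1}(V) = ∅ ∈ τ ✓.
  V = {[B=D]}: π^{-1}(V) = {B, D} ∉ τ ✗.
  V = {[C=E]}: π^{-1}(V) = {C, E} ∉ τ ✗.
  V = {[B=D], [C=E]}: π^{-1}(V) = {B, C, D, E} ∉ τ ✗.
  V = {[F]}: π^{-1}(V) = {F} ∈ τ ✓.
  V = {[B=D], [F]}: π^{-1}(V) = {B, D, F} ∉ τ ✗.
  V = {[C=E], [F]}: π^{-1}(V) = {C, E, F} ∉ τ ✗.
  V = {[B=D], [C=E], [F]}: π^{-1}(V) = {B, C, D, E, F} ∈ τ ✓.
Open sets in the quotient: τ_Q = {{}, {[F]}, {[B=D], [C=E], [F]}} (3 elements).


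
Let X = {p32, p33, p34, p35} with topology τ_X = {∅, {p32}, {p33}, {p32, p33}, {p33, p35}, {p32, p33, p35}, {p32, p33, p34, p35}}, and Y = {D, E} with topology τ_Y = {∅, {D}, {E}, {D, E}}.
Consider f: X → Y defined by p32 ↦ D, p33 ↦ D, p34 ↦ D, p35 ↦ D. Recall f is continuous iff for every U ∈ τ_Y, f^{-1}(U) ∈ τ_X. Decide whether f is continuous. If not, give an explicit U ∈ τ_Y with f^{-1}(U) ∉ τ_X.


f IS continuous.

Compute f^{-1}(U) for each U ∈ τ_Y:
  U = ∅: f^{-1}(U) = ∅ ∈ τ_X ✓.
  U = {D}: f^{-1}(U) = {p32, p33, p34, p35} ∈ τ_X ✓.
  U = {E}: f^{-1}(U) = ∅ ∈ τ_X ✓.
  U = {D, E}: f^{-1}(U) = {p32, p33, p34, p35} ∈ τ_X ✓.
Every preimage lies in τ_X, so f IS continuous.


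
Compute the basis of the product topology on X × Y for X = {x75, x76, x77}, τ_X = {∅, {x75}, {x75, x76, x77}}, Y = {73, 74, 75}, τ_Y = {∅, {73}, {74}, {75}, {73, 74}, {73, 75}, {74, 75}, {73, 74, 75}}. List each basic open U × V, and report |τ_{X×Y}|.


Basis B = {∅ × ∅, {x75} × {73}, {x75} × {74}, {x75} × {75}, {x75} × {73, 74}, {x75} × {73, 75}, {x75} × {74, 75}, {x75} × {73, 74, 75}, {x75, x76, x77} × {73}, {x75, x76, x77} × {74}, {x75, x76, x77} × {75}, {x75, x76, x77} × {73, 74}, {x75, x76, x77} × {73, 75}, {x75, x76, x77} × {74, 75}, {x75, x76, x77} × {73, 74, 75}}; |τ_{X×Y}| = 27.

Enumerate products U × V with U ∈ τ_X, V ∈ τ_Y (deduplicated):
  ∅ × ∅ = {} (∅)
  {x75} × {73} = {(x75,73)}
  {x75} × {74} = {(x75,74)}
  {x75} × {75} = {(x75,75)}
  {x75} × {73, 74} = {(x75,73), (x75,74)}
  {x75} × {73, 75} = {(x75,73), (x75,75)}
  {x75} × {74, 75} = {(x75,74), (x75,75)}
  {x75} × {73, 74, 75} = {(x75,73), (x75,74), (x75,75)}
  {x75, x76, x77} × {73} = {(x75,73), (x76,73), (x77,73)}
  {x75, x76, x77} × {74} = {(x75,74), (x76,74), (x77,74)}
  {x75, x76, x77} × {75} = {(x75,75), (x76,75), (x77,75)}
  {x75, x76, x77} × {73, 74} = {(x75,73), (x75,74), (x76,73), (x76,74), (x77,73), (x77,74)}
  {x75, x76, x77} × {73, 75} = {(x75,73), (x75,75), (x76,73), (x76,75), (x77,73), (x77,75)}
  {x75, x76, x77} × {74, 75} = {(x75,74), (x75,75), (x76,74), (x76,75), (x77,74), (x77,75)}
  {x75, x76, x77} × {73, 74, 75} = {(x75,73), (x75,74), (x75,75), (x76,73), (x76,74), (x76,75), (x77,73), (x77,74), (x77,75)}
These 15 distinct sets form the basis B.
Close under arbitrary unions to get τ_{X×Y}; counting gives |τ_{X×Y}| = 27.


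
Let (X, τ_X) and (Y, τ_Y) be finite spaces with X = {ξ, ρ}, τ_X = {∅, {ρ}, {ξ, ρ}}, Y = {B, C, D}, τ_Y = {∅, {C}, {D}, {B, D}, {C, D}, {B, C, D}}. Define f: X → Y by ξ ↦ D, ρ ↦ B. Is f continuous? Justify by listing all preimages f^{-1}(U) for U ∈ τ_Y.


f is NOT continuous.

Compute f^{-1}(U) for each U ∈ τ_Y:
  U = ∅: f^{-1}(U) = ∅ ∈ τ_X ✓.
  U = {C}: f^{-1}(U) = ∅ ∈ τ_X ✓.
  U = {D}: f^{-1}(U) = {ξ} ∉ τ_X ✗.
  U = {B, D}: f^{-1}(U) = {ξ, ρ} ∈ τ_X ✓.
  U = {C, D}: f^{-1}(U) = {ξ} ∉ τ_X ✗.
  U = {B, C, D}: f^{-1}(U) = {ξ, ρ} ∈ τ_X ✓.
Found U = {D} with f^{-1}(U) = {ξ} not in τ_X. Therefore f is NOT continuous.


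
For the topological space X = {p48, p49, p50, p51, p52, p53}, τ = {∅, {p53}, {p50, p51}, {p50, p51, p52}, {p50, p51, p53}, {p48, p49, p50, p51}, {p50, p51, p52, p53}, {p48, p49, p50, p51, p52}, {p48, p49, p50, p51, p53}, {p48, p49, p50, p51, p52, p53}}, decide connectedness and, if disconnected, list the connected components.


(X, τ) is disconnected; components = [{p53}, {p48, p49, p50, p51, p52}].

Find clopen sets (U ∈ τ with X ∖ U ∈ τ):
  U = ∅, X ∖ U = {p48, p49, p50, p51, p52, p53} — both open, so U is clopen.
  U = {p53}, X ∖ U = {p48, p49, p50, p51, p52} — both open, so U is clopen.
  U = {p48, p49, p50, p51, p52}, X ∖ U = {p53} — both open, so U is clopen.
  U = {p48, p49, p50, p51, p52, p53}, X ∖ U = ∅ — both open, so U is clopen.
Nontrivial clopen(s) exist: e.g. {p53}. So (X, τ) is disconnected.
Compute connected components by grouping points that agree on all clopens:
  component: {p53}
  component: {p48, p49, p50, p51, p52}


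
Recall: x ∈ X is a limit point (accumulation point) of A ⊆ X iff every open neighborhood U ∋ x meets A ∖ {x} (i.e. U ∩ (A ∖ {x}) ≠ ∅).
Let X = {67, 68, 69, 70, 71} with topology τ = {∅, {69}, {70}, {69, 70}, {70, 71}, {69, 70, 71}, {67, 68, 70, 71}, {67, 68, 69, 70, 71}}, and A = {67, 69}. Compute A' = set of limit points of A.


A' = {68}

For each x ∈ X, list the open sets U ∈ τ with x ∈ U, then check whether U ∩ (A ∖ {x}) ≠ ∅ for every such U.
  x = 67: open {67, 68, 70, 71} ∋ x has {67, 68, 70, 71} ∩ (A ∖ {67}) = ∅, so x is NOT a limit point.
  x = 68: opens ∋ x are {67, 68, 70, 71}, {67, 68, 69, 70, 71}; each meets A ∖ {68}, so x IS a limit point.
  x = 69: open {69} ∋ x has {69} ∩ (A ∖ {69}) = ∅, so x is NOT a limit point.
  x = 70: open {70} ∋ x has {70} ∩ (A ∖ {70}) = ∅, so x is NOT a limit point.
  x = 71: open {70, 71} ∋ x has {70, 71} ∩ (A ∖ {71}) = ∅, so x is NOT a limit point.
Collecting: A' = {68}.


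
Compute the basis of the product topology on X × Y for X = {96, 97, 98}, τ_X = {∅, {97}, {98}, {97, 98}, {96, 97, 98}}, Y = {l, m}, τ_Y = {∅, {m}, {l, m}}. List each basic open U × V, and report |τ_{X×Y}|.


Basis B = {∅ × ∅, {97} × {m}, {98} × {m}, {97} × {l, m}, {97, 98} × {m}, {98} × {l, m}, {96, 97, 98} × {m}, {97, 98} × {l, m}, {96, 97, 98} × {l, m}}; |τ_{X×Y}| = 14.

Enumerate products U × V with U ∈ τ_X, V ∈ τ_Y (deduplicated):
  ∅ × ∅ = {} (∅)
  {97} × {m} = {(97,m)}
  {98} × {m} = {(98,m)}
  {97} × {l, m} = {(97,l), (97,m)}
  {97, 98} × {m} = {(97,m), (98,m)}
  {98} × {l, m} = {(98,l), (98,m)}
  {96, 97, 98} × {m} = {(96,m), (97,m), (98,m)}
  {97, 98} × {l, m} = {(97,l), (97,m), (98,l), (98,m)}
  {96, 97, 98} × {l, m} = {(96,l), (96,m), (97,l), (97,m), (98,l), (98,m)}
These 9 distinct sets form the basis B.
Close under arbitrary unions to get τ_{X×Y}; counting gives |τ_{X×Y}| = 14.


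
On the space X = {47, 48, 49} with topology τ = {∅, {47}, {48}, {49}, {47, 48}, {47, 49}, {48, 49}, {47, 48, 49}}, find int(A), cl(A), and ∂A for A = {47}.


int(A) = {47}, cl(A) = {47}, ∂A = ∅.

Closed sets in (X, τ) are complements of opens:
  closed(X, τ) = {∅, {47}, {48}, {49}, {47, 48}, {47, 49}, {48, 49}, {47, 48, 49}}.
int(A) = ⋃ {U ∈ τ : U ⊆ A}. Opens contained in A: ∅, {47}.
Taking the union of these: int(A) = {47}.
cl(A) = ⋂ {C closed : A ⊆ C}. Closed sets containing A: {47}, {47, 48}, {47, 49}, {47, 48, 49}.
Intersecting these: cl(A) = {47}.
∂A = cl(A) ∖ int(A) = {47} ∖ {47} = ∅.


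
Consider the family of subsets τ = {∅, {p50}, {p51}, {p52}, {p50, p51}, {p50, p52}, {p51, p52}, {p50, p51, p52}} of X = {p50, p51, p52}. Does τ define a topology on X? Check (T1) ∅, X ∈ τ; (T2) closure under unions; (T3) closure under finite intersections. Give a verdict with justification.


τ IS a topology on X.

Axiom (T1): ∅ ∈ τ? Yes; X ∈ τ? Yes.
Axiom (T2/T3): check pairwise unions and intersections of members of τ.
All pairwise intersections and unions checked — each lies in τ. Therefore τ satisfies (T1), (T2), (T3): it IS a topology on X.


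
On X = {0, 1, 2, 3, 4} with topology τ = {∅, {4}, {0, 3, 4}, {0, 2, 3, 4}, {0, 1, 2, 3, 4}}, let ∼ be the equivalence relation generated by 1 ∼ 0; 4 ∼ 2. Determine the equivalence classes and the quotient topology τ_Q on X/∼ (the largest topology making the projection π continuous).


X/∼ = {[0=1], [2=4], [3]}; |τ_Q| = 2.

Equivalence classes: [0=1], [2=4], [3].
Quotient map π: X → X/∼ sends 0 ↦ [0=1], 1 ↦ [0=1], 2 ↦ [2=4], 3 ↦ [3], 4 ↦ [2=4].
For each subset V ⊆ X/∼, compute π^{-1}(V) ⊆ X and check whether π^{-1}(V) ∈ τ. V is open in τ_Q iff π^{-1}(V) ∈ τ.
  V = {}: π^{-1}(V) = ∅ ∈ τ ✓.
  V = {[0=1]}: π^{-1}(V) = {0, 1} ∉ τ ✗.
  V = {[2=4]}: π^{-1}(V) = {2, 4} ∉ τ ✗.
  V = {[0=1], [2=4]}: π^{-1}(V) = {0, 1, 2, 4} ∉ τ ✗.
  V = {[3]}: π^{-1}(V) = {3} ∉ τ ✗.
  V = {[0=1], [3]}: π^{-1}(V) = {0, 1, 3} ∉ τ ✗.
  V = {[2=4], [3]}: π^{-1}(V) = {2, 3, 4} ∉ τ ✗.
  V = {[0=1], [2=4], [3]}: π^{-1}(V) = {0, 1, 2, 3, 4} ∈ τ ✓.
Open sets in the quotient: τ_Q = {{}, {[0=1], [2=4], [3]}} (2 elements).


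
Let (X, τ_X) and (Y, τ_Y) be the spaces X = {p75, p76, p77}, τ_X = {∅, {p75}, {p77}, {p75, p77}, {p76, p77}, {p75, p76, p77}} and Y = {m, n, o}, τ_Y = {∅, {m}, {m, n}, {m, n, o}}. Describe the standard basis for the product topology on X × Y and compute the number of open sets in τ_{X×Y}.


Basis B = {∅ × ∅, {p75} × {m}, {p77} × {m}, {p75} × {m, n}, {p75, p77} × {m}, {p76, p77} × {m}, {p77} × {m, n}, {p75} × {m, n, o}, {p75, p76, p77} × {m}, {p77} × {m, n, o}, {p75, p77} × {m, n}, {p76, p77} × {m, n}, {p75, p77} × {m, n, o}, {p75, p76, p77} × {m, n}, {p76, p77} × {m, n, o}, {p75, p76, p77} × {m, n, o}}; |τ_{X×Y}| = 40.

Enumerate products U × V with U ∈ τ_X, V ∈ τ_Y (deduplicated):
  ∅ × ∅ = {} (∅)
  {p75} × {m} = {(p75,m)}
  {p77} × {m} = {(p77,m)}
  {p75} × {m, n} = {(p75,m), (p75,n)}
  {p75, p77} × {m} = {(p75,m), (p77,m)}
  {p76, p77} × {m} = {(p76,m), (p77,m)}
  {p77} × {m, n} = {(p77,m), (p77,n)}
  {p75} × {m, n, o} = {(p75,m), (p75,n), (p75,o)}
  {p75, p76, p77} × {m} = {(p75,m), (p76,m), (p77,m)}
  {p77} × {m, n, o} = {(p77,m), (p77,n), (p77,o)}
  {p75, p77} × {m, n} = {(p75,m), (p75,n), (p77,m), (p77,n)}
  {p76, p77} × {m, n} = {(p76,m), (p76,n), (p77,m), (p77,n)}
  {p75, p77} × {m, n, o} = {(p75,m), (p75,n), (p75,o), (p77,m), (p77,n), (p77,o)}
  {p75, p76, p77} × {m, n} = {(p75,m), (p75,n), (p76,m), (p76,n), (p77,m), (p77,n)}
  {p76, p77} × {m, n, o} = {(p76,m), (p76,n), (p76,o), (p77,m), (p77,n), (p77,o)}
  {p75, p76, p77} × {m, n, o} = {(p75,m), (p75,n), (p75,o), (p76,m), (p76,n), (p76,o), (p77,m), (p77,n), (p77,o)}
These 16 distinct sets form the basis B.
Close under arbitrary unions to get τ_{X×Y}; counting gives |τ_{X×Y}| = 40.
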